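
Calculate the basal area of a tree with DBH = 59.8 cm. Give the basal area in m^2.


Formula: BA = pi * (DBH/2)^2 / 10000  (cm^2 to m^2)
Radius = DBH/2 = 59.8/2 = 29.9 cm
BA = pi * 29.9^2 / 10000
   = 2808.6152 cm^2 / 10000
   = 0.2809 m^2

0.2809


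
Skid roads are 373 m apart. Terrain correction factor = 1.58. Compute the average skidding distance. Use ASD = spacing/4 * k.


Formula: ASD = (spacing / 4) * correction
Uncorrected distance = spacing / 4 = 373 / 4 = 93.25 m
ASD = 93.25 * 1.58 = 147 m

147


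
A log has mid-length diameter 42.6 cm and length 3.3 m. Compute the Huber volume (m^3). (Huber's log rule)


Huber: V = Am * L,  Am = pi*(Dm/200)^2
Am = pi*(42.6/200)^2 = 0.142531 m^2
V = 0.142531*3.3 = 0.4704 m^3

0.4704


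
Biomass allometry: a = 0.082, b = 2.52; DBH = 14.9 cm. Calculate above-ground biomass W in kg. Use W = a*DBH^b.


Formula: W = a * DBH^b  (allometric power law)
DBH^b = 14.9^2.52 = 904.5434
W = 0.082 * 904.5434 = 74.2 kg

74.2


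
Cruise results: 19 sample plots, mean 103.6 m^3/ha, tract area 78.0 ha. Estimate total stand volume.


Formula: Total Volume = Mean Volume per ha * Total Area
Total Volume = 103.6 m^3/ha * 78.0 ha
Total Volume = 8081 m^3

8081


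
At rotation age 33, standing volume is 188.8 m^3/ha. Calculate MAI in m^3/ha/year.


Formula: MAI = Total Volume / Stand Age
MAI = 188.8 m^3/ha / 33 years
MAI = 5.72 m^3/ha/year

5.72


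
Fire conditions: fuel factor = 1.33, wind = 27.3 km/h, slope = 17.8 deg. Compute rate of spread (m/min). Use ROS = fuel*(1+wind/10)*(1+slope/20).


Formula: ROS = fuel * (1 + wind/10) * (1 + slope/20)
Wind factor = 1 + 27.3/10 = 3.73
Slope factor = 1 + 17.8/20 = 1.89
ROS = 1.33 * 3.73 * 1.89 = 9.38 m/min

9.38


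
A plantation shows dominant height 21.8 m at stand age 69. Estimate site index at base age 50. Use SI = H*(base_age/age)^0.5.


Formula: SI = H_dom * (base_age / age)^0.5
Age ratio = 50 / 69 = 0.72464
sqrt(age_ratio) = 0.85126
SI = 21.8 * 0.85126 = 18.6 m

18.6


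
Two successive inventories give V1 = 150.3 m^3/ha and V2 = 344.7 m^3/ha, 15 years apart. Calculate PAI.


Formula: PAI = (V_T2 - V_T1) / (T2 - T1)
Volume increment = 344.7 - 150.3 = 194.4 m^3/ha
PAI = 194.4 / 15 = 12.96 m^3/ha/year

12.96


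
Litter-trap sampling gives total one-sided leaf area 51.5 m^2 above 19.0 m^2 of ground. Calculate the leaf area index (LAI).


Formula: LAI = total leaf area / ground area  (dimensionless)
LAI = 51.5 m^2 / 19.0 m^2
LAI = 2.71

2.71


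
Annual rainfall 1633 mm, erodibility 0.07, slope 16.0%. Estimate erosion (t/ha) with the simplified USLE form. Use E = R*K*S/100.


Formula: E = R * K * S / 100  (simplified USLE)
R * K = 1633 * 0.07 = 114.31
E = 114.31 * 16.0 / 100 = 18.29 t/ha

18.29


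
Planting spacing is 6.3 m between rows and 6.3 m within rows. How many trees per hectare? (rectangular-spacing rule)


Formula: TPH = 10000 m^2/ha / (spacing_x * spacing_y)
Area per tree = 6.3 m * 6.3 m = 39.69 m^2
TPH = 10000 / 39.69 = 252 trees/ha

252


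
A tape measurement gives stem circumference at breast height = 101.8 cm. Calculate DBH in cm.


Formula: DBH = C / pi
DBH = 101.8 / pi
pi = 3.14159...
DBH = 32.4 cm

32.4


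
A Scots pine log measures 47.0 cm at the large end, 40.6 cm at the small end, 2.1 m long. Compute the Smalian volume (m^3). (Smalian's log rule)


Smalian: V = (A1 + A2)/2 * L,  A = pi*(D/200)^2
A1 = pi*(47.0/200)^2 = 0.173494 m^2
A2 = pi*(40.6/200)^2 = 0.129462 m^2
V = (0.173494+0.129462)/2*2.1 = 0.3181 m^3

0.3181


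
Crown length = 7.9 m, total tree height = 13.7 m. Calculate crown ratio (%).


Formula: Crown Ratio = (Crown Length / Total Height) * 100
CR = (7.9 m / 13.7 m) * 100
CR = 0.5766 * 100 = 57.7%

57.7


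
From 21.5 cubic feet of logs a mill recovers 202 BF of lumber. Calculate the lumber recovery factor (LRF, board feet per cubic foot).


Formula: LRF = Lumber Output (BF) / Log Input (ft^3)
LRF = 202 BF / 21.5 ft^3
LRF = 9.4 BF/ft^3

9.4


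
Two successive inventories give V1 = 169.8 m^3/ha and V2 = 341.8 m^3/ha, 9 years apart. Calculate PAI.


Formula: PAI = (V_T2 - V_T1) / (T2 - T1)
Volume increment = 341.8 - 169.8 = 172.0 m^3/ha
PAI = 172.0 / 9 = 19.11 m^3/ha/year

19.11


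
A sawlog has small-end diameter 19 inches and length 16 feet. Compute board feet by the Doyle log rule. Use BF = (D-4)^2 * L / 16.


Doyle: BF = (D - 4)^2 * L / 16
Adjusted diameter = 19 - 4 = 15 in
(D-4)^2 = 15^2 = 225
BF = 225 * 16 / 16 = 225 BF

225


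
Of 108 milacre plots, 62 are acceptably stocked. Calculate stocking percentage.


Formula: Stocking % = stocked plots / total plots * 100
Stocking = 62 / 108 * 100
Stocking = 0.5741 * 100 = 57.4%

57.4


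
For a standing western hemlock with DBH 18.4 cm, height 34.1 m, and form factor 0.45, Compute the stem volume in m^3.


Formula: V = pi * (DBH/200)^2 * H * ff
Radius = DBH/200 = 18.4/200 = 0.092 m
Radius^2 = 0.092^2 = 0.008464 m^2
V = pi * 0.008464 * 34.1 * 0.45
V = 0.408 m^3

0.408


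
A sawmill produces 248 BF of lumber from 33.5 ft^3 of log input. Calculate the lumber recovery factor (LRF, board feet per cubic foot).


Formula: LRF = Lumber Output (BF) / Log Input (ft^3)
LRF = 248 BF / 33.5 ft^3
LRF = 7.4 BF/ft^3

7.4


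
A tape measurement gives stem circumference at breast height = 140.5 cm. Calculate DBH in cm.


Formula: DBH = C / pi
DBH = 140.5 / pi
pi = 3.14159...
DBH = 44.7 cm

44.7


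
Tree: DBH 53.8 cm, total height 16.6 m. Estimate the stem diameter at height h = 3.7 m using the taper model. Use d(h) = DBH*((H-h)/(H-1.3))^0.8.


Taper: d(h) = DBH * ((H - h) / (H - 1.3))^0.8
Numerator = H - h = 16.6 - 3.7 = 12.9 m
Denominator = H - 1.3 = 16.6 - 1.3 = 15.3 m
Ratio = 12.9 / 15.3 = 0.84314
d = 53.8 * 0.84314^0.8 = 46.9 cm

46.9


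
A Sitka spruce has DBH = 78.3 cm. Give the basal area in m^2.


Formula: BA = pi * (DBH/2)^2 / 10000  (cm^2 to m^2)
Radius = DBH/2 = 78.3/2 = 39.15 cm
BA = pi * 39.15^2 / 10000
   = 4815.1897 cm^2 / 10000
   = 0.4815 m^2

0.4815


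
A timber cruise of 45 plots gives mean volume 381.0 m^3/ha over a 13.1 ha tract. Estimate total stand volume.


Formula: Total Volume = Mean Volume per ha * Total Area
Total Volume = 381.0 m^3/ha * 13.1 ha
Total Volume = 4991 m^3

4991


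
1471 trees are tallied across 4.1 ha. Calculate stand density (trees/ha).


Formula: Stand Density = N_trees / Area_ha
Density = 1471 trees / 4.1 ha
Density = 359 trees/ha

359


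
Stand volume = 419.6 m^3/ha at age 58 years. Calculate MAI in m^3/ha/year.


Formula: MAI = Total Volume / Stand Age
MAI = 419.6 m^3/ha / 58 years
MAI = 7.23 m^3/ha/year

7.23


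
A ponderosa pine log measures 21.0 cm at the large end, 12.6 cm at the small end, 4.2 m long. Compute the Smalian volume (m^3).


Smalian: V = (A1 + A2)/2 * L,  A = pi*(D/200)^2
A1 = pi*(21.0/200)^2 = 0.034636 m^2
A2 = pi*(12.6/200)^2 = 0.012469 m^2
V = (0.034636+0.012469)/2*4.2 = 0.0989 m^3

0.0989


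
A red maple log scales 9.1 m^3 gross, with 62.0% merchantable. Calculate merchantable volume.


Formula: MV = V_total * (merchantable_pct / 100)
Merchantable fraction = 62.0% / 100 = 0.62
MV = 9.1 m^3 * 0.62 = 5.642 m^3

5.642


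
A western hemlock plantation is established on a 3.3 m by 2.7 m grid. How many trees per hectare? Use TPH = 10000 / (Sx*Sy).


Formula: TPH = 10000 m^2/ha / (spacing_x * spacing_y)
Area per tree = 3.3 m * 2.7 m = 8.91 m^2
TPH = 10000 / 8.91 = 1122 trees/ha

1122


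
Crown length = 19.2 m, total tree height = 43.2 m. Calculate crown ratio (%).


Formula: Crown Ratio = (Crown Length / Total Height) * 100
CR = (19.2 m / 43.2 m) * 100
CR = 0.4444 * 100 = 44.4%

44.4


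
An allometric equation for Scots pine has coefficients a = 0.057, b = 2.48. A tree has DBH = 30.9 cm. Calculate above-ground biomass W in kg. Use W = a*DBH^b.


Formula: W = a * DBH^b  (allometric power law)
DBH^b = 30.9^2.48 = 4955.609
W = 0.057 * 4955.609 = 282.5 kg

282.5


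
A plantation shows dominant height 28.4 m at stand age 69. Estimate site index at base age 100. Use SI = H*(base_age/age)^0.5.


Formula: SI = H_dom * (base_age / age)^0.5
Age ratio = 100 / 69 = 1.44928
sqrt(age_ratio) = 1.20386
SI = 28.4 * 1.20386 = 34.2 m

34.2


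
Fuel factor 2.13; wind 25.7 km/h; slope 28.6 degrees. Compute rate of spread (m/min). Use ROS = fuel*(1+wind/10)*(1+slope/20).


Formula: ROS = fuel * (1 + wind/10) * (1 + slope/20)
Wind factor = 1 + 25.7/10 = 3.57
Slope factor = 1 + 28.6/20 = 2.43
ROS = 2.13 * 3.57 * 2.43 = 18.48 m/min

18.48


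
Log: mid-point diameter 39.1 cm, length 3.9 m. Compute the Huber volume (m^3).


Huber: V = Am * L,  Am = pi*(Dm/200)^2
Am = pi*(39.1/200)^2 = 0.120072 m^2
V = 0.120072*3.9 = 0.4683 m^3

0.4683


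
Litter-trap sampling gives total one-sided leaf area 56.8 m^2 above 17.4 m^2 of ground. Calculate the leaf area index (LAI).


Formula: LAI = total leaf area / ground area  (dimensionless)
LAI = 56.8 m^2 / 17.4 m^2
LAI = 3.26

3.26


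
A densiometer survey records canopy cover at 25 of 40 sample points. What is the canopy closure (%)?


Formula: Canopy closure = covered points / total points * 100
Closure = 25 / 40 * 100
Closure = 0.625 * 100 = 62.5%

62.5


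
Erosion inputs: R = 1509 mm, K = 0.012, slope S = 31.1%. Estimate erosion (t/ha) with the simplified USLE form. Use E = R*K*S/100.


Formula: E = R * K * S / 100  (simplified USLE)
R * K = 1509 * 0.012 = 18.108
E = 18.108 * 31.1 / 100 = 5.63 t/ha

5.63


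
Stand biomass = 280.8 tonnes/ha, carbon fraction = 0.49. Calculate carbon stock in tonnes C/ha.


Formula: Carbon Stock = Biomass * Carbon Fraction
C = 280.8 t/ha * 0.49
C = 137.6 t C/ha

137.6


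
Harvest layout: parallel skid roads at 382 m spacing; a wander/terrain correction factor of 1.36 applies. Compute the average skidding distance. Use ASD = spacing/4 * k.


Formula: ASD = (spacing / 4) * correction
Uncorrected distance = spacing / 4 = 382 / 4 = 95.5 m
ASD = 95.5 * 1.36 = 130 m

130


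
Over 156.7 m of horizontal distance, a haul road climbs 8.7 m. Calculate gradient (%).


Formula: Gradient = rise / run * 100
Gradient = 8.7 / 156.7 * 100 = 5.6%

5.6


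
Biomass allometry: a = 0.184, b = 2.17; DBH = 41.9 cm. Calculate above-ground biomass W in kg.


Formula: W = a * DBH^b  (allometric power law)
DBH^b = 41.9^2.17 = 3312.8703
W = 0.184 * 3312.8703 = 609.6 kg

609.6


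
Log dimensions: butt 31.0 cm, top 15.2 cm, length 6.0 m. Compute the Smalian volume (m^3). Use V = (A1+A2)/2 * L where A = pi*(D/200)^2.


Smalian: V = (A1 + A2)/2 * L,  A = pi*(D/200)^2
A1 = pi*(31.0/200)^2 = 0.075477 m^2
A2 = pi*(15.2/200)^2 = 0.018146 m^2
V = (0.075477+0.018146)/2*6.0 = 0.2809 m^3

0.2809


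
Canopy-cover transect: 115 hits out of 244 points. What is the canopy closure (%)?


Formula: Canopy closure = covered points / total points * 100
Closure = 115 / 244 * 100
Closure = 0.4713 * 100 = 47.1%

47.1


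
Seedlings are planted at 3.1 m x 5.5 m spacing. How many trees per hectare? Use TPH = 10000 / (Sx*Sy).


Formula: TPH = 10000 m^2/ha / (spacing_x * spacing_y)
Area per tree = 3.1 m * 5.5 m = 17.05 m^2
TPH = 10000 / 17.05 = 587 trees/ha

587


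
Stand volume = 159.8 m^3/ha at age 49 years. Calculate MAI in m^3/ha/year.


Formula: MAI = Total Volume / Stand Age
MAI = 159.8 m^3/ha / 49 years
MAI = 3.26 m^3/ha/year

3.26


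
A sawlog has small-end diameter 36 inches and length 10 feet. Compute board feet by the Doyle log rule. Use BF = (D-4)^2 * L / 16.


Doyle: BF = (D - 4)^2 * L / 16
Adjusted diameter = 36 - 4 = 32 in
(D-4)^2 = 32^2 = 1024
BF = 1024 * 10 / 16 = 640 BF

640


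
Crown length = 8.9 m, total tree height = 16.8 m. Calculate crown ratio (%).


Formula: Crown Ratio = (Crown Length / Total Height) * 100
CR = (8.9 m / 16.8 m) * 100
CR = 0.5298 * 100 = 53.0%

53.0


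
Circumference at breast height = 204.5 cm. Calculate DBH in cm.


Formula: DBH = C / pi
DBH = 204.5 / pi
pi = 3.14159...
DBH = 65.1 cm

65.1


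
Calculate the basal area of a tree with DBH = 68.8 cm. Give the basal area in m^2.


Formula: BA = pi * (DBH/2)^2 / 10000  (cm^2 to m^2)
Radius = DBH/2 = 68.8/2 = 34.4 cm
BA = pi * 34.4^2 / 10000
   = 3717.6351 cm^2 / 10000
   = 0.3718 m^2

0.3718


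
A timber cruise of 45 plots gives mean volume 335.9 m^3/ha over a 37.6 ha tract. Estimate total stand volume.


Formula: Total Volume = Mean Volume per ha * Total Area
Total Volume = 335.9 m^3/ha * 37.6 ha
Total Volume = 12630 m^3

12630


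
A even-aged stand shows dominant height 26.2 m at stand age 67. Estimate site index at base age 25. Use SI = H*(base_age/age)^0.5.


Formula: SI = H_dom * (base_age / age)^0.5
Age ratio = 25 / 67 = 0.37313
sqrt(age_ratio) = 0.61085
SI = 26.2 * 0.61085 = 16.0 m

16.0


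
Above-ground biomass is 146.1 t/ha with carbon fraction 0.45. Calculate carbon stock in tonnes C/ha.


Formula: Carbon Stock = Biomass * Carbon Fraction
C = 146.1 t/ha * 0.45
C = 65.7 t C/ha

65.7


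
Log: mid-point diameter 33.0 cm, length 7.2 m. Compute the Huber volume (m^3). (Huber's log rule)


Huber: V = Am * L,  Am = pi*(Dm/200)^2
Am = pi*(33.0/200)^2 = 0.08553 m^2
V = 0.08553*7.2 = 0.6158 m^3

0.6158


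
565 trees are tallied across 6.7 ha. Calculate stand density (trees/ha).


Formula: Stand Density = N_trees / Area_ha
Density = 565 trees / 6.7 ha
Density = 84 trees/ha

84


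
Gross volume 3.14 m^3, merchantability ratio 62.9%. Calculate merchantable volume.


Formula: MV = V_total * (merchantable_pct / 100)
Merchantable fraction = 62.9% / 100 = 0.629
MV = 3.14 m^3 * 0.629 = 1.975 m^3

1.975


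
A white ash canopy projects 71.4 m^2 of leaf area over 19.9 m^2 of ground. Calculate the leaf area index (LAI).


Formula: LAI = total leaf area / ground area  (dimensionless)
LAI = 71.4 m^2 / 19.9 m^2
LAI = 3.59

3.59


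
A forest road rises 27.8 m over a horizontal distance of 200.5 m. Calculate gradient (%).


Formula: Gradient = rise / run * 100
Gradient = 27.8 / 200.5 * 100 = 13.9%

13.9


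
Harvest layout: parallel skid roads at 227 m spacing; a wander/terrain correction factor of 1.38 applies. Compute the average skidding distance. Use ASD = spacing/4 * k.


Formula: ASD = (spacing / 4) * correction
Uncorrected distance = spacing / 4 = 227 / 4 = 56.75 m
ASD = 56.75 * 1.38 = 78 m

78


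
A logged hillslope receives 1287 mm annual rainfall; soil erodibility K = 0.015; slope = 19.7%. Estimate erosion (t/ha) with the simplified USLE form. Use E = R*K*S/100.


Formula: E = R * K * S / 100  (simplified USLE)
R * K = 1287 * 0.015 = 19.305
E = 19.305 * 19.7 / 100 = 3.8 t/ha

3.8


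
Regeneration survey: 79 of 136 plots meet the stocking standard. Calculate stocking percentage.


Formula: Stocking % = stocked plots / total plots * 100
Stocking = 79 / 136 * 100
Stocking = 0.5809 * 100 = 58.1%

58.1


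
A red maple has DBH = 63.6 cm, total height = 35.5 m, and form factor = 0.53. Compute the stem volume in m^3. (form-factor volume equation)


Formula: V = pi * (DBH/200)^2 * H * ff
Radius = DBH/200 = 63.6/200 = 0.318 m
Radius^2 = 0.318^2 = 0.101124 m^2
V = pi * 0.101124 * 35.5 * 0.53
V = 5.977 m^3

5.977


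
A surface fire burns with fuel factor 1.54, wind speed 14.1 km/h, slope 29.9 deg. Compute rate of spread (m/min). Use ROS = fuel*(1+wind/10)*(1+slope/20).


Formula: ROS = fuel * (1 + wind/10) * (1 + slope/20)
Wind factor = 1 + 14.1/10 = 2.41
Slope factor = 1 + 29.9/20 = 2.495
ROS = 1.54 * 2.41 * 2.495 = 9.26 m/min

9.26


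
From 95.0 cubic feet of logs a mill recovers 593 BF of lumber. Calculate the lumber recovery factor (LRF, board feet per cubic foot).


Formula: LRF = Lumber Output (BF) / Log Input (ft^3)
LRF = 593 BF / 95.0 ft^3
LRF = 6.24 BF/ft^3

6.24


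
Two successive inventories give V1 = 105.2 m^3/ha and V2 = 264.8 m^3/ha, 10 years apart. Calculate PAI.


Formula: PAI = (V_T2 - V_T1) / (T2 - T1)
Volume increment = 264.8 - 105.2 = 159.6 m^3/ha
PAI = 159.6 / 10 = 15.96 m^3/ha/year

15.96


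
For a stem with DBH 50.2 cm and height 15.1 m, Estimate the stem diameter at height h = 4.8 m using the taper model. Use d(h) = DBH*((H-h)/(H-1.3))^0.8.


Taper: d(h) = DBH * ((H - h) / (H - 1.3))^0.8
Numerator = H - h = 15.1 - 4.8 = 10.3 m
Denominator = H - 1.3 = 15.1 - 1.3 = 13.8 m
Ratio = 10.3 / 13.8 = 0.74638
d = 50.2 * 0.74638^0.8 = 39.7 cm

39.7


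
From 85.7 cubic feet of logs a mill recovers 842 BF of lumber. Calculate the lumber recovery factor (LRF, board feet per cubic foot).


Formula: LRF = Lumber Output (BF) / Log Input (ft^3)
LRF = 842 BF / 85.7 ft^3
LRF = 9.82 BF/ft^3

9.82


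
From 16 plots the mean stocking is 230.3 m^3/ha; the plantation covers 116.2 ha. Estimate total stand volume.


Formula: Total Volume = Mean Volume per ha * Total Area
Total Volume = 230.3 m^3/ha * 116.2 ha
Total Volume = 26761 m^3

26761


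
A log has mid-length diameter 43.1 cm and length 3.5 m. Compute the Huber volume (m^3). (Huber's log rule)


Huber: V = Am * L,  Am = pi*(Dm/200)^2
Am = pi*(43.1/200)^2 = 0.145896 m^2
V = 0.145896*3.5 = 0.5106 m^3

0.5106


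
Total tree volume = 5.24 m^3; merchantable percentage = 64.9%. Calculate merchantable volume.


Formula: MV = V_total * (merchantable_pct / 100)
Merchantable fraction = 64.9% / 100 = 0.649
MV = 5.24 m^3 * 0.649 = 3.401 m^3

3.401


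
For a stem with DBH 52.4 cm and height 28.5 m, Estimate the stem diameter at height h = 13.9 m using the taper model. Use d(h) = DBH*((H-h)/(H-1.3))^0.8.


Taper: d(h) = DBH * ((H - h) / (H - 1.3))^0.8
Numerator = H - h = 28.5 - 13.9 = 14.6 m
Denominator = H - 1.3 = 28.5 - 1.3 = 27.2 m
Ratio = 14.6 / 27.2 = 0.53676
d = 52.4 * 0.53676^0.8 = 31.9 cm

31.9


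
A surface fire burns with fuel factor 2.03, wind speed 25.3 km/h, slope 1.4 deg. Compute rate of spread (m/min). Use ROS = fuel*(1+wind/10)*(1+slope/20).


Formula: ROS = fuel * (1 + wind/10) * (1 + slope/20)
Wind factor = 1 + 25.3/10 = 3.53
Slope factor = 1 + 1.4/20 = 1.07
ROS = 2.03 * 3.53 * 1.07 = 7.67 m/min

7.67


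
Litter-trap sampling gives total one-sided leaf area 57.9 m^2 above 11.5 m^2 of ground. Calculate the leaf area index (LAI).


Formula: LAI = total leaf area / ground area  (dimensionless)
LAI = 57.9 m^2 / 11.5 m^2
LAI = 5.03

5.03


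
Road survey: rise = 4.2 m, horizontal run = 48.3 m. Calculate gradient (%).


Formula: Gradient = rise / run * 100
Gradient = 4.2 / 48.3 * 100 = 8.7%

8.7


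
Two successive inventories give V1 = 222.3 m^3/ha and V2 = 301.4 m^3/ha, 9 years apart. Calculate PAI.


Formula: PAI = (V_T2 - V_T1) / (T2 - T1)
Volume increment = 301.4 - 222.3 = 79.1 m^3/ha
PAI = 79.1 / 9 = 8.79 m^3/ha/year

8.79


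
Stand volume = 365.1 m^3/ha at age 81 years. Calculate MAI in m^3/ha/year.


Formula: MAI = Total Volume / Stand Age
MAI = 365.1 m^3/ha / 81 years
MAI = 4.51 m^3/ha/year

4.51


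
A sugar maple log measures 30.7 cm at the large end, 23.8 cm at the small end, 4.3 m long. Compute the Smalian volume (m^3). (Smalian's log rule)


Smalian: V = (A1 + A2)/2 * L,  A = pi*(D/200)^2
A1 = pi*(30.7/200)^2 = 0.074023 m^2
A2 = pi*(23.8/200)^2 = 0.044488 m^2
V = (0.074023+0.044488)/2*4.3 = 0.2548 m^3

0.2548


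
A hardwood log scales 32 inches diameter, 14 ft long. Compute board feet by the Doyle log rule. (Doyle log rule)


Doyle: BF = (D - 4)^2 * L / 16
Adjusted diameter = 32 - 4 = 28 in
(D-4)^2 = 28^2 = 784
BF = 784 * 14 / 16 = 686 BF

686


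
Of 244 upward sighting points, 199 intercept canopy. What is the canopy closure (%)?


Formula: Canopy closure = covered points / total points * 100
Closure = 199 / 244 * 100
Closure = 0.8156 * 100 = 81.6%

81.6


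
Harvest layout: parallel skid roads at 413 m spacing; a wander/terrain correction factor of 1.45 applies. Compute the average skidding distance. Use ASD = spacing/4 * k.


Formula: ASD = (spacing / 4) * correction
Uncorrected distance = spacing / 4 = 413 / 4 = 103.25 m
ASD = 103.25 * 1.45 = 150 m

150


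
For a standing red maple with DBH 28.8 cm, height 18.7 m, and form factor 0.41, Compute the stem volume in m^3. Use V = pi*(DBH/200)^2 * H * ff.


Formula: V = pi * (DBH/200)^2 * H * ff
Radius = DBH/200 = 28.8/200 = 0.144 m
Radius^2 = 0.144^2 = 0.020736 m^2
V = pi * 0.020736 * 18.7 * 0.41
V = 0.499 m^3

0.499


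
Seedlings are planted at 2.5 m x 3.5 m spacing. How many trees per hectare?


Formula: TPH = 10000 m^2/ha / (spacing_x * spacing_y)
Area per tree = 2.5 m * 3.5 m = 8.75 m^2
TPH = 10000 / 8.75 = 1143 trees/ha

1143


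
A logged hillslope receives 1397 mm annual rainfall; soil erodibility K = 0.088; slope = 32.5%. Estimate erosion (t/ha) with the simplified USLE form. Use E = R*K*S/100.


Formula: E = R * K * S / 100  (simplified USLE)
R * K = 1397 * 0.088 = 122.936
E = 122.936 * 32.5 / 100 = 39.95 t/ha

39.95


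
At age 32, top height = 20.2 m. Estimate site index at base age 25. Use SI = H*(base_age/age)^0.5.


Formula: SI = H_dom * (base_age / age)^0.5
Age ratio = 25 / 32 = 0.78125
sqrt(age_ratio) = 0.88388
SI = 20.2 * 0.88388 = 17.9 m

17.9


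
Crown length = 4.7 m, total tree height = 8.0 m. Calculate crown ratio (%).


Formula: Crown Ratio = (Crown Length / Total Height) * 100
CR = (4.7 m / 8.0 m) * 100
CR = 0.5875 * 100 = 58.8%

58.8


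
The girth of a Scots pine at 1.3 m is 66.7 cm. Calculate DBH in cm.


Formula: DBH = C / pi
DBH = 66.7 / pi
pi = 3.14159...
DBH = 21.2 cm

21.2


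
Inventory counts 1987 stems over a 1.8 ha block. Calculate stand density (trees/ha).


Formula: Stand Density = N_trees / Area_ha
Density = 1987 trees / 1.8 ha
Density = 1104 trees/ha

1104


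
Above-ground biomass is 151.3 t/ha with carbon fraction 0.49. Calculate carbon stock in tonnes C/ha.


Formula: Carbon Stock = Biomass * Carbon Fraction
C = 151.3 t/ha * 0.49
C = 74.1 t C/ha

74.1


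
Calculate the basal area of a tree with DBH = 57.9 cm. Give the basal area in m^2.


Formula: BA = pi * (DBH/2)^2 / 10000  (cm^2 to m^2)
Radius = DBH/2 = 57.9/2 = 28.95 cm
BA = pi * 28.95^2 / 10000
   = 2632.9767 cm^2 / 10000
   = 0.2633 m^2

0.2633


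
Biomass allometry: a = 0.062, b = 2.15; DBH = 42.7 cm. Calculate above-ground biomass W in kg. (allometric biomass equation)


Formula: W = a * DBH^b  (allometric power law)
DBH^b = 42.7^2.15 = 3201.9897
W = 0.062 * 3201.9897 = 198.5 kg

198.5


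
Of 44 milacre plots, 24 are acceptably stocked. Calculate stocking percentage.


Formula: Stocking % = stocked plots / total plots * 100
Stocking = 24 / 44 * 100
Stocking = 0.5455 * 100 = 54.5%

54.5


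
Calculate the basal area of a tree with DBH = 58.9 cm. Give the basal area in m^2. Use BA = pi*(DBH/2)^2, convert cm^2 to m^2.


Formula: BA = pi * (DBH/2)^2 / 10000  (cm^2 to m^2)
Radius = DBH/2 = 58.9/2 = 29.45 cm
BA = pi * 29.45^2 / 10000
   = 2724.7112 cm^2 / 10000
   = 0.2725 m^2

0.2725


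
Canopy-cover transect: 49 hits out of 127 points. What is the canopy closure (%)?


Formula: Canopy closure = covered points / total points * 100
Closure = 49 / 127 * 100
Closure = 0.3858 * 100 = 38.6%

38.6


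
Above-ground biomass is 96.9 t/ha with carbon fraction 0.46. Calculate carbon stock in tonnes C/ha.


Formula: Carbon Stock = Biomass * Carbon Fraction
C = 96.9 t/ha * 0.46
C = 44.6 t C/ha

44.6


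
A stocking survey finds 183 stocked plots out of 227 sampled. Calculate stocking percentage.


Formula: Stocking % = stocked plots / total plots * 100
Stocking = 183 / 227 * 100
Stocking = 0.8062 * 100 = 80.6%

80.6


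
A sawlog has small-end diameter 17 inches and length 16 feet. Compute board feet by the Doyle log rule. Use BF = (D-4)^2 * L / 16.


Doyle: BF = (D - 4)^2 * L / 16
Adjusted diameter = 17 - 4 = 13 in
(D-4)^2 = 13^2 = 169
BF = 169 * 16 / 16 = 169 BF

169


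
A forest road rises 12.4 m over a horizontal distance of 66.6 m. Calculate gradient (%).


Formula: Gradient = rise / run * 100
Gradient = 12.4 / 66.6 * 100 = 18.6%

18.6


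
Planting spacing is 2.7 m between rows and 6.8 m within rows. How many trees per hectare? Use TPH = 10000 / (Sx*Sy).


Formula: TPH = 10000 m^2/ha / (spacing_x * spacing_y)
Area per tree = 2.7 m * 6.8 m = 18.36 m^2
TPH = 10000 / 18.36 = 545 trees/ha

545


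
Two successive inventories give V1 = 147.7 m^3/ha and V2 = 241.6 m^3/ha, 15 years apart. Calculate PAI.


Formula: PAI = (V_T2 - V_T1) / (T2 - T1)
Volume increment = 241.6 - 147.7 = 93.9 m^3/ha
PAI = 93.9 / 15 = 6.26 m^3/ha/year

6.26


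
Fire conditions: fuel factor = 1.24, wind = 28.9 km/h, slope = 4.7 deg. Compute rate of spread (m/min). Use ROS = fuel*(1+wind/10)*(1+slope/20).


Formula: ROS = fuel * (1 + wind/10) * (1 + slope/20)
Wind factor = 1 + 28.9/10 = 3.89
Slope factor = 1 + 4.7/20 = 1.235
ROS = 1.24 * 3.89 * 1.235 = 5.96 m/min

5.96


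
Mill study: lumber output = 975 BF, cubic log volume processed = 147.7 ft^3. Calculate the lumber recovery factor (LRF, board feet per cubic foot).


Formula: LRF = Lumber Output (BF) / Log Input (ft^3)
LRF = 975 BF / 147.7 ft^3
LRF = 6.6 BF/ft^3

6.6


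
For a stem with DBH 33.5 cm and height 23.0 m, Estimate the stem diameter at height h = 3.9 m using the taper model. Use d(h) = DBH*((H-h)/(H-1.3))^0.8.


Taper: d(h) = DBH * ((H - h) / (H - 1.3))^0.8
Numerator = H - h = 23.0 - 3.9 = 19.1 m
Denominator = H - 1.3 = 23.0 - 1.3 = 21.7 m
Ratio = 19.1 / 21.7 = 0.88018
d = 33.5 * 0.88018^0.8 = 30.2 cm

30.2


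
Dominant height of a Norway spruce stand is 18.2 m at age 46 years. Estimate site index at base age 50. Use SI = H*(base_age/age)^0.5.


Formula: SI = H_dom * (base_age / age)^0.5
Age ratio = 50 / 46 = 1.08696
sqrt(age_ratio) = 1.04257
SI = 18.2 * 1.04257 = 19.0 m

19.0


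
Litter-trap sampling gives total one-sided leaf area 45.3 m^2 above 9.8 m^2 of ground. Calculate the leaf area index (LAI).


Formula: LAI = total leaf area / ground area  (dimensionless)
LAI = 45.3 m^2 / 9.8 m^2
LAI = 4.62

4.62


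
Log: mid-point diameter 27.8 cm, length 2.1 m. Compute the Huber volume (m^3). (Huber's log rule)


Huber: V = Am * L,  Am = pi*(Dm/200)^2
Am = pi*(27.8/200)^2 = 0.060699 m^2
V = 0.060699*2.1 = 0.1275 m^3

0.1275


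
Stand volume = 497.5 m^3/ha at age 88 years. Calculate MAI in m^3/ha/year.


Formula: MAI = Total Volume / Stand Age
MAI = 497.5 m^3/ha / 88 years
MAI = 5.65 m^3/ha/year

5.65


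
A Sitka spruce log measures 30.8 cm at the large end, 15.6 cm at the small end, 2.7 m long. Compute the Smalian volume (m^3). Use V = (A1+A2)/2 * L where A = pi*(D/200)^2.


Smalian: V = (A1 + A2)/2 * L,  A = pi*(D/200)^2
A1 = pi*(30.8/200)^2 = 0.074506 m^2
A2 = pi*(15.6/200)^2 = 0.019113 m^2
V = (0.074506+0.019113)/2*2.7 = 0.1264 m^3

0.1264


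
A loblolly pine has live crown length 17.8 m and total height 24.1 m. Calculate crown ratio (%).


Formula: Crown Ratio = (Crown Length / Total Height) * 100
CR = (17.8 m / 24.1 m) * 100
CR = 0.7386 * 100 = 73.9%

73.9


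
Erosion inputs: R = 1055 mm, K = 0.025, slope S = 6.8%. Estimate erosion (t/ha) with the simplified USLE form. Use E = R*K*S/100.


Formula: E = R * K * S / 100  (simplified USLE)
R * K = 1055 * 0.025 = 26.375
E = 26.375 * 6.8 / 100 = 1.79 t/ha

1.79


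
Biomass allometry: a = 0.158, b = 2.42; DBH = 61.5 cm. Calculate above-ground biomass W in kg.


Formula: W = a * DBH^b  (allometric power law)
DBH^b = 61.5^2.42 = 21334.2697
W = 0.158 * 21334.2697 = 3370.8 kg

3370.8


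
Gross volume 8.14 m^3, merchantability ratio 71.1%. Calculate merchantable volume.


Formula: MV = V_total * (merchantable_pct / 100)
Merchantable fraction = 71.1% / 100 = 0.711
MV = 8.14 m^3 * 0.711 = 5.788 m^3

5.788


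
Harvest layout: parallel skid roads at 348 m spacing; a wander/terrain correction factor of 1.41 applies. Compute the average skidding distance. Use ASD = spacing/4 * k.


Formula: ASD = (spacing / 4) * correction
Uncorrected distance = spacing / 4 = 348 / 4 = 87 m
ASD = 87 * 1.41 = 123 m

123


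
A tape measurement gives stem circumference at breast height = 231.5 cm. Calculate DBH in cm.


Formula: DBH = C / pi
DBH = 231.5 / pi
pi = 3.14159...
DBH = 73.7 cm

73.7


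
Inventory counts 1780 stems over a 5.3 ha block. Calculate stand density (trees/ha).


Formula: Stand Density = N_trees / Area_ha
Density = 1780 trees / 5.3 ha
Density = 336 trees/ha

336


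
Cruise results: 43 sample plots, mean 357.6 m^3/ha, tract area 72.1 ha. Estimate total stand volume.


Formula: Total Volume = Mean Volume per ha * Total Area
Total Volume = 357.6 m^3/ha * 72.1 ha
Total Volume = 25783 m^3

25783


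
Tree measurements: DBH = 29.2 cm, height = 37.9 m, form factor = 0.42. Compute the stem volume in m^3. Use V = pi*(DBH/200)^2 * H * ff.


Formula: V = pi * (DBH/200)^2 * H * ff
Radius = DBH/200 = 29.2/200 = 0.146 m
Radius^2 = 0.146^2 = 0.021316 m^2
V = pi * 0.021316 * 37.9 * 0.42
V = 1.066 m^3

1.066


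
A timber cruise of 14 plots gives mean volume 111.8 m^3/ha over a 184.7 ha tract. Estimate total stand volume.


Formula: Total Volume = Mean Volume per ha * Total Area
Total Volume = 111.8 m^3/ha * 184.7 ha
Total Volume = 20649 m^3

20649


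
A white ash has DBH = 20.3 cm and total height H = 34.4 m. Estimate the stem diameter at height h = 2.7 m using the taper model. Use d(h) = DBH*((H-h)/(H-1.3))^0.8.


Taper: d(h) = DBH * ((H - h) / (H - 1.3))^0.8
Numerator = H - h = 34.4 - 2.7 = 31.7 m
Denominator = H - 1.3 = 34.4 - 1.3 = 33.1 m
Ratio = 31.7 / 33.1 = 0.9577
d = 20.3 * 0.9577^0.8 = 19.6 cm

19.6


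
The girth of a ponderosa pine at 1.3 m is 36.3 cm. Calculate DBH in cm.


Formula: DBH = C / pi
DBH = 36.3 / pi
pi = 3.14159...
DBH = 11.6 cm

11.6


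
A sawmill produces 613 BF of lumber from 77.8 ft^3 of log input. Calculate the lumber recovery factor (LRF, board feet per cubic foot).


Formula: LRF = Lumber Output (BF) / Log Input (ft^3)
LRF = 613 BF / 77.8 ft^3
LRF = 7.88 BF/ft^3

7.88


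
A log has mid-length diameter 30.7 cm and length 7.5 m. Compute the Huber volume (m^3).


Huber: V = Am * L,  Am = pi*(Dm/200)^2
Am = pi*(30.7/200)^2 = 0.074023 m^2
V = 0.074023*7.5 = 0.5552 m^3

0.5552


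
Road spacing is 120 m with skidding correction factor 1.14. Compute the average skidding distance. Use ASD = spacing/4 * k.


Formula: ASD = (spacing / 4) * correction
Uncorrected distance = spacing / 4 = 120 / 4 = 30 m
ASD = 30 * 1.14 = 34 m

34


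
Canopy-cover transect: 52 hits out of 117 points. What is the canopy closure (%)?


Formula: Canopy closure = covered points / total points * 100
Closure = 52 / 117 * 100
Closure = 0.4444 * 100 = 44.4%

44.4


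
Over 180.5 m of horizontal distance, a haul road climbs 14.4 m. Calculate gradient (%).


Formula: Gradient = rise / run * 100
Gradient = 14.4 / 180.5 * 100 = 8.0%

8.0


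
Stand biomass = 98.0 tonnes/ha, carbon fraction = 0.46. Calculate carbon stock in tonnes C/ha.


Formula: Carbon Stock = Biomass * Carbon Fraction
C = 98.0 t/ha * 0.46
C = 45.1 t C/ha

45.1


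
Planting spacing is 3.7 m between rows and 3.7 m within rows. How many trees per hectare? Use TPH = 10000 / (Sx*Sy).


Formula: TPH = 10000 m^2/ha / (spacing_x * spacing_y)
Area per tree = 3.7 m * 3.7 m = 13.69 m^2
TPH = 10000 / 13.69 = 730 trees/ha

730


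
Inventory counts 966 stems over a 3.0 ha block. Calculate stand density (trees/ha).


Formula: Stand Density = N_trees / Area_ha
Density = 966 trees / 3.0 ha
Density = 322 trees/ha

322


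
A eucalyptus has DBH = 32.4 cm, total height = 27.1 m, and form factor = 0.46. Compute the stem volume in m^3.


Formula: V = pi * (DBH/200)^2 * H * ff
Radius = DBH/200 = 32.4/200 = 0.162 m
Radius^2 = 0.162^2 = 0.026244 m^2
V = pi * 0.026244 * 27.1 * 0.46
V = 1.028 m^3

1.028


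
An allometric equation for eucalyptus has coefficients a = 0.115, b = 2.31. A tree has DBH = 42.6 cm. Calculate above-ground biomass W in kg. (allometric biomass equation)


Formula: W = a * DBH^b  (allometric power law)
DBH^b = 42.6^2.31 = 5806.7907
W = 0.115 * 5806.7907 = 667.8 kg

667.8


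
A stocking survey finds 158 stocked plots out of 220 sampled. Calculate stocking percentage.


Formula: Stocking % = stocked plots / total plots * 100
Stocking = 158 / 220 * 100
Stocking = 0.7182 * 100 = 71.8%

71.8


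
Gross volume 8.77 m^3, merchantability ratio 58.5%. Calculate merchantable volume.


Formula: MV = V_total * (merchantable_pct / 100)
Merchantable fraction = 58.5% / 100 = 0.585
MV = 8.77 m^3 * 0.585 = 5.13 m^3

5.13


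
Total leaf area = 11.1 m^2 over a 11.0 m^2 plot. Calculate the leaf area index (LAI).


Formula: LAI = total leaf area / ground area  (dimensionless)
LAI = 11.1 m^2 / 11.0 m^2
LAI = 1.01

1.01


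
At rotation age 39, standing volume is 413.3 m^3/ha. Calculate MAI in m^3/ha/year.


Formula: MAI = Total Volume / Stand Age
MAI = 413.3 m^3/ha / 39 years
MAI = 10.6 m^3/ha/year

10.6


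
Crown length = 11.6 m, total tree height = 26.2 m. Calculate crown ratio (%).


Formula: Crown Ratio = (Crown Length / Total Height) * 100
CR = (11.6 m / 26.2 m) * 100
CR = 0.4427 * 100 = 44.3%

44.3


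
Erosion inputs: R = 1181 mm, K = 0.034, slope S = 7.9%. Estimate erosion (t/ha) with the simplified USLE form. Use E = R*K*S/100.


Formula: E = R * K * S / 100  (simplified USLE)
R * K = 1181 * 0.034 = 40.154
E = 40.154 * 7.9 / 100 = 3.17 t/ha

3.17


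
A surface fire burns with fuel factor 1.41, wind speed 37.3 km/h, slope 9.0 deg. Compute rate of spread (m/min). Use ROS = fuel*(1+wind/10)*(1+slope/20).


Formula: ROS = fuel * (1 + wind/10) * (1 + slope/20)
Wind factor = 1 + 37.3/10 = 4.73
Slope factor = 1 + 9.0/20 = 1.45
ROS = 1.41 * 4.73 * 1.45 = 9.67 m/min

9.67


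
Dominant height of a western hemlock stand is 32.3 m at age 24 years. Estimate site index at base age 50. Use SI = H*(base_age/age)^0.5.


Formula: SI = H_dom * (base_age / age)^0.5
Age ratio = 50 / 24 = 2.08333
sqrt(age_ratio) = 1.44338
SI = 32.3 * 1.44338 = 46.6 m

46.6


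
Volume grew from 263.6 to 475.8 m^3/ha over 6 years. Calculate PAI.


Formula: PAI = (V_T2 - V_T1) / (T2 - T1)
Volume increment = 475.8 - 263.6 = 212.2 m^3/ha
PAI = 212.2 / 6 = 35.37 m^3/ha/year

35.37


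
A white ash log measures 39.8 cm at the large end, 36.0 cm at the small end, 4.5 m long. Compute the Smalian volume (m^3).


Smalian: V = (A1 + A2)/2 * L,  A = pi*(D/200)^2
A1 = pi*(39.8/200)^2 = 0.12441 m^2
A2 = pi*(36.0/200)^2 = 0.101788 m^2
V = (0.12441+0.101788)/2*4.5 = 0.5089 m^3

0.5089


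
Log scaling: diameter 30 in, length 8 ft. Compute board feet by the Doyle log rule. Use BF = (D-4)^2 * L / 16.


Doyle: BF = (D - 4)^2 * L / 16
Adjusted diameter = 30 - 4 = 26 in
(D-4)^2 = 26^2 = 676
BF = 676 * 8 / 16 = 338 BF

338


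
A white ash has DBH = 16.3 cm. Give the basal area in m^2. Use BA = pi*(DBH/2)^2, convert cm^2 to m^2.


Formula: BA = pi * (DBH/2)^2 / 10000  (cm^2 to m^2)
Radius = DBH/2 = 16.3/2 = 8.15 cm
BA = pi * 8.15^2 / 10000
   = 208.6724 cm^2 / 10000
   = 0.0209 m^2

0.0209


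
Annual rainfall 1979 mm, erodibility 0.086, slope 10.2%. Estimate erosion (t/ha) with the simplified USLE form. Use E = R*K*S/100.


Formula: E = R * K * S / 100  (simplified USLE)
R * K = 1979 * 0.086 = 170.194
E = 170.194 * 10.2 / 100 = 17.36 t/ha

17.36


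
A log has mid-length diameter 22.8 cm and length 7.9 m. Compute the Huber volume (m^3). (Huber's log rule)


Huber: V = Am * L,  Am = pi*(Dm/200)^2
Am = pi*(22.8/200)^2 = 0.040828 m^2
V = 0.040828*7.9 = 0.3225 m^3

0.3225


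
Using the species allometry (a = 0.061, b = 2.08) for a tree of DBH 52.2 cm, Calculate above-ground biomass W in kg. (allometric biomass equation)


Formula: W = a * DBH^b  (allometric power law)
DBH^b = 52.2^2.08 = 3738.9929
W = 0.061 * 3738.9929 = 228.1 kg

228.1


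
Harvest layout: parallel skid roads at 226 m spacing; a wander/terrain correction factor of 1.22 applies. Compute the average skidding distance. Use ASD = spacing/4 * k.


Formula: ASD = (spacing / 4) * correction
Uncorrected distance = spacing / 4 = 226 / 4 = 56.5 m
ASD = 56.5 * 1.22 = 69 m

69


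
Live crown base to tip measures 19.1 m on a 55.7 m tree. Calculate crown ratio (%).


Formula: Crown Ratio = (Crown Length / Total Height) * 100
CR = (19.1 m / 55.7 m) * 100
CR = 0.3429 * 100 = 34.3%

34.3


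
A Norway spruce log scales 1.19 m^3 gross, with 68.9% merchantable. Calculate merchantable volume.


Formula: MV = V_total * (merchantable_pct / 100)
Merchantable fraction = 68.9% / 100 = 0.689
MV = 1.19 m^3 * 0.689 = 0.82 m^3

0.82


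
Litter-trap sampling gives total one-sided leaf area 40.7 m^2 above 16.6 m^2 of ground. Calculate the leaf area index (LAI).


Formula: LAI = total leaf area / ground area  (dimensionless)
LAI = 40.7 m^2 / 16.6 m^2
LAI = 2.45

2.45


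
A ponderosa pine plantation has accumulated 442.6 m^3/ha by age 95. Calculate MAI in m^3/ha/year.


Formula: MAI = Total Volume / Stand Age
MAI = 442.6 m^3/ha / 95 years
MAI = 4.66 m^3/ha/year

4.66


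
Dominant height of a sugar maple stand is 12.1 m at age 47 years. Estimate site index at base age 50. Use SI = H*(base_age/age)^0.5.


Formula: SI = H_dom * (base_age / age)^0.5
Age ratio = 50 / 47 = 1.06383
sqrt(age_ratio) = 1.03142
SI = 12.1 * 1.03142 = 12.5 m

12.5


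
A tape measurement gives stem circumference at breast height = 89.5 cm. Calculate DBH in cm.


Formula: DBH = C / pi
DBH = 89.5 / pi
pi = 3.14159...
DBH = 28.5 cm

28.5


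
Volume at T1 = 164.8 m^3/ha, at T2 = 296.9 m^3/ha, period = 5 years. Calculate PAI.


Formula: PAI = (V_T2 - V_T1) / (T2 - T1)
Volume increment = 296.9 - 164.8 = 132.1 m^3/ha
PAI = 132.1 / 5 = 26.42 m^3/ha/year

26.42


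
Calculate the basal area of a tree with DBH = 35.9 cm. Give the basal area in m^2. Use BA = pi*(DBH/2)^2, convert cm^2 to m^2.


Formula: BA = pi * (DBH/2)^2 / 10000  (cm^2 to m^2)
Radius = DBH/2 = 35.9/2 = 17.95 cm
BA = pi * 17.95^2 / 10000
   = 1012.229 cm^2 / 10000
   = 0.1012 m^2

0.1012


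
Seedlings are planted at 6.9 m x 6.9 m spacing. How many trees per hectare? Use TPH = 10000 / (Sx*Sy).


Formula: TPH = 10000 m^2/ha / (spacing_x * spacing_y)
Area per tree = 6.9 m * 6.9 m = 47.61 m^2
TPH = 10000 / 47.61 = 210 trees/ha

210


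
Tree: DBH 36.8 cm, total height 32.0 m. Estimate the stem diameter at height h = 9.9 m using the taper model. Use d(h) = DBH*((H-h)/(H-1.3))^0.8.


Taper: d(h) = DBH * ((H - h) / (H - 1.3))^0.8
Numerator = H - h = 32.0 - 9.9 = 22.1 m
Denominator = H - 1.3 = 32.0 - 1.3 = 30.7 m
Ratio = 22.1 / 30.7 = 0.71987
d = 36.8 * 0.71987^0.8 = 28.3 cm

28.3


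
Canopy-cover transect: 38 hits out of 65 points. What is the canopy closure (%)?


Formula: Canopy closure = covered points / total points * 100
Closure = 38 / 65 * 100
Closure = 0.5846 * 100 = 58.5%

58.5


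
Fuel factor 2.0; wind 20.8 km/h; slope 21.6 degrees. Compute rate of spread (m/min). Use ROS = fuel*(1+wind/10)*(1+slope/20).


Formula: ROS = fuel * (1 + wind/10) * (1 + slope/20)
Wind factor = 1 + 20.8/10 = 3.08
Slope factor = 1 + 21.6/20 = 2.08
ROS = 2.0 * 3.08 * 2.08 = 12.81 m/min

12.81


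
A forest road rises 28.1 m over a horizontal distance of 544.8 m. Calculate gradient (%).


Formula: Gradient = rise / run * 100
Gradient = 28.1 / 544.8 * 100 = 5.2%

5.2


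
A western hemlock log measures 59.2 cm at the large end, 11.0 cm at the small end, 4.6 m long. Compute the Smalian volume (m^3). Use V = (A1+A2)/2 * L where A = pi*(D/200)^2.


Smalian: V = (A1 + A2)/2 * L,  A = pi*(D/200)^2
A1 = pi*(59.2/200)^2 = 0.275254 m^2
A2 = pi*(11.0/200)^2 = 0.009503 m^2
V = (0.275254+0.009503)/2*4.6 = 0.6549 m^3

0.6549


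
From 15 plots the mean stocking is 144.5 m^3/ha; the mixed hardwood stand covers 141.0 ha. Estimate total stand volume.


Formula: Total Volume = Mean Volume per ha * Total Area
Total Volume = 144.5 m^3/ha * 141.0 ha
Total Volume = 20375 m^3

20375
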